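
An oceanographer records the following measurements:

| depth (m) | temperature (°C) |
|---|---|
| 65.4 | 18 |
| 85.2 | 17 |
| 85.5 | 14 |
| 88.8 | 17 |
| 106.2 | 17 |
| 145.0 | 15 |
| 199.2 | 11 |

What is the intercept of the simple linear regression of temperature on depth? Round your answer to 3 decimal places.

n = 7, Σx = 775.3, Σy = 109, Σxy = 11503.8, Σx² = 98715.97
Sxx = Σx² − (Σx)²/n = 98715.97 − 85870.012857 = 12845.957143
Sxy = Σxy − (Σx)(Σy)/n = 11503.8 − 12072.528571 = -568.728571
b = Sxy/Sxx = -568.728571/12845.957143 = -0.044273
a = ȳ − b·x̄ = 15.571429 − (-0.044273)·110.757143 = 20.474975

20.475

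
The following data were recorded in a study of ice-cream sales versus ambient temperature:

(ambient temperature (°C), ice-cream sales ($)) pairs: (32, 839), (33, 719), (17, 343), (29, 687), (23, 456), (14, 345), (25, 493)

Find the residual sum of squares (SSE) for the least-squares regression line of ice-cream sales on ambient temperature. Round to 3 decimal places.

n = 7, Σx = 173, Σy = 3882, Σxy = 103972, Σx² = 4593, Σy² = 2380510
Sxx = Σx² − (Σx)²/n = 4593 − 4275.571429 = 317.428571
Sxy = Σxy − (Σx)(Σy)/n = 103972 − 95940.857143 = 8031.142857
Syy = Σy² − (Σy)²/n = 2380510 − 2152846.285714 = 227663.714286
b = Sxy/Sxx = 8031.142857/317.428571 = 25.300630
SSE = Syy − b·Sxy = 227663.714286 − 25.300630·8031.142857 = 24470.739874

24470.740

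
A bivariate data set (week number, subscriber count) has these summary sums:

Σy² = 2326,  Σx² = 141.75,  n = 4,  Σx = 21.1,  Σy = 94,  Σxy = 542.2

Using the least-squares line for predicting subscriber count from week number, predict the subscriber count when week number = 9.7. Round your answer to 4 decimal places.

Sxx = Σx² − (Σx)²/n = 141.75 − 111.3025 = 30.4475
Sxy = Σxy − (Σx)(Σy)/n = 542.2 − 495.85 = 46.35
b = Sxy/Sxx = 46.35/30.4475 = 1.522292
a = ȳ − b·x̄ = 23.5 − 1.522292·5.275 = 15.469907
ŷ(9.7) = a + b·9.7 = 15.469907 + 1.522292·9.7 = 30.236144

30.2361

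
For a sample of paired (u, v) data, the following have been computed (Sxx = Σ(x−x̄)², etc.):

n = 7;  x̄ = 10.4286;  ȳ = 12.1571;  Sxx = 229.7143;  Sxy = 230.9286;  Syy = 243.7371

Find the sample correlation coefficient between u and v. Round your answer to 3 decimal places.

0.976

r = Sxy/√(Sxx·Syy) = 230.9286/√(55989.897311) = 230.9286/236.621845 = 0.975939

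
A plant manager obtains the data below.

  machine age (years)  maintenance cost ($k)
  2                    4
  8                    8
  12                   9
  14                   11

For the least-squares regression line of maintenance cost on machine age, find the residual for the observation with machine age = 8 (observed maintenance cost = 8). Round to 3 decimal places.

0.548

n = 4, Σx = 36, Σy = 32, Σxy = 334, Σx² = 408
Sxx = Σx² − (Σx)²/n = 408 − 324 = 84
Sxy = Σxy − (Σx)(Σy)/n = 334 − 288 = 46
b = Sxy/Sxx = 46/84 = 0.547619
a = ȳ − b·x̄ = 8 − 0.547619·9 = 3.071429
ŷ(8) = 3.071429 + 0.547619·8 = 7.452381
residual = y − ŷ = 8 − 7.452381 = 0.547619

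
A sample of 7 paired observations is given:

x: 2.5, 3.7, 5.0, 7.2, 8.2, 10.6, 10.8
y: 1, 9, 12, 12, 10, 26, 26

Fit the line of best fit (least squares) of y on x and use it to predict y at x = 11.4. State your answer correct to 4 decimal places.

25.2579

n = 7, Σx = 48, Σy = 96, Σxy = 820.6, Σx² = 393.02
Sxx = Σx² − (Σx)²/n = 393.02 − 329.142857 = 63.877143
Sxy = Σxy − (Σx)(Σy)/n = 820.6 − 658.285714 = 162.314286
b = Sxy/Sxx = 162.314286/63.877143 = 2.541039
a = ȳ − b·x̄ = 13.714286 − 2.541039·6.857143 = -3.709979
ŷ(11.4) = a + b·11.4 = -3.709979 + 2.541039·11.4 = 25.257861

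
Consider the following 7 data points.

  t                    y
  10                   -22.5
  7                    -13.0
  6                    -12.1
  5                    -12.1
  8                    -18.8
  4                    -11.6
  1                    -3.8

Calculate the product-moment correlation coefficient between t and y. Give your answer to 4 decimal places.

n = 7, Σx = 41, Σy = -93.9, Σxy = -649.7, Σx² = 291, Σy² = 1470.51
Sxx = Σx² − (Σx)²/n = 291 − 240.142857 = 50.857143
Sxy = Σxy − (Σx)(Σy)/n = -649.7 − (-549.985714) = -99.714286
Syy = Σy² − (Σy)²/n = 1470.51 − 1259.601429 = 210.908571
r = Sxy/√(Sxx·Syy) = -99.714286/√(10726.207347) = -99.714286/103.567405 = -0.962796

-0.9628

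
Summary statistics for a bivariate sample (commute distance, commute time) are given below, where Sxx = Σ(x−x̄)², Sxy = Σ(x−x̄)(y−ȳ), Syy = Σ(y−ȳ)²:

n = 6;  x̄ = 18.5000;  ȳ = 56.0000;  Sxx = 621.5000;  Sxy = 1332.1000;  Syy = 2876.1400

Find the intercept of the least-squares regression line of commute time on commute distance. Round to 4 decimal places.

b = Sxy/Sxx = 1332.1/621.5 = 2.143363
a = ȳ − b·x̄ = 56 − 2.143363·18.5 = 16.347788

16.3478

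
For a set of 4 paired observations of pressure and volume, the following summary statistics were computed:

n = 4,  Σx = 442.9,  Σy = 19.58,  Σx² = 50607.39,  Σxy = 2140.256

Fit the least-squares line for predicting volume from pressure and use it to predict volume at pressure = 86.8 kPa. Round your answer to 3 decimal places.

5.318

Sxx = Σx² − (Σx)²/n = 50607.39 − 49040.1025 = 1567.2875
Sxy = Σxy − (Σx)(Σy)/n = 2140.256 − 2167.9955 = -27.7395
b = Sxy/Sxx = -27.7395/1567.2875 = -0.017699
a = ȳ − b·x̄ = 4.895 − (-0.017699)·110.725 = 6.854727
ŷ(86.8) = a + b·86.8 = 6.854727 + (-0.017699)·86.8 = 5.318450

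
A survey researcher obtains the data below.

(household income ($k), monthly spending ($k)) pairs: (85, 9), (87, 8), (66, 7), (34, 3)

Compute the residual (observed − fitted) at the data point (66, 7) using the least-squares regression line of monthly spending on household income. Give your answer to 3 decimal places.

n = 4, Σx = 272, Σy = 27, Σxy = 2025, Σx² = 20306
Sxx = Σx² − (Σx)²/n = 20306 − 18496 = 1810
Sxy = Σxy − (Σx)(Σy)/n = 2025 − 1836 = 189
b = Sxy/Sxx = 189/1810 = 0.104420
a = ȳ − b·x̄ = 6.75 − 0.104420·68 = -0.350552
ŷ(66) = -0.350552 + 0.104420·66 = 6.541160
residual = y − ŷ = 7 − 6.541160 = 0.458840

0.459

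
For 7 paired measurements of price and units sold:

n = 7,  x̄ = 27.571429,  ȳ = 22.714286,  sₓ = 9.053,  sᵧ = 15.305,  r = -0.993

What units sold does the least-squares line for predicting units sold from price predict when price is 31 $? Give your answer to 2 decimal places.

16.96

b = r · sᵧ/sₓ = -0.993 · 15.305/9.053 = -1.678766
a = ȳ − b·x̄ = 22.714286 − (-1.678766)·27.571429 = 69.000253
ŷ(31) = a + b·31 = 69.000253 + (-1.678766)·31 = 16.958519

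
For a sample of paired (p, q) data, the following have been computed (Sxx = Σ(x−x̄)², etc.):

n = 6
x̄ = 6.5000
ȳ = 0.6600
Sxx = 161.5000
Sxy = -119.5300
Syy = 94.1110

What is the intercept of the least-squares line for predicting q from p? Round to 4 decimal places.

5.4708

b = Sxy/Sxx = -119.53/161.5 = -0.740124
a = ȳ − b·x̄ = 0.66 − (-0.740124)·6.5 = 5.470805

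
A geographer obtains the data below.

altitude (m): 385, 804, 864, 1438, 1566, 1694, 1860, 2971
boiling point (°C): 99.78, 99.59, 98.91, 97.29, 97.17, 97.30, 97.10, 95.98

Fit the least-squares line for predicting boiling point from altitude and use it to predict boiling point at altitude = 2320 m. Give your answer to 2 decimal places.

96.49

n = 8, Σx = 11582, Σy = 783.12, Σxy = 1126603.92, Σx² = 21217414
Sxx = Σx² − (Σx)²/n = 21217414 − 16767840.5 = 4449573.5
Sxy = Σxy − (Σx)(Σy)/n = 1126603.92 − 1133761.98 = -7158.06
b = Sxy/Sxx = -7158.06/4449573.5 = -0.001609
a = ȳ − b·x̄ = 97.89 − (-0.001609)·1447.75 = 100.219006
ŷ(2320) = a + b·2320 = 100.219006 + (-0.001609)·2320 = 96.486805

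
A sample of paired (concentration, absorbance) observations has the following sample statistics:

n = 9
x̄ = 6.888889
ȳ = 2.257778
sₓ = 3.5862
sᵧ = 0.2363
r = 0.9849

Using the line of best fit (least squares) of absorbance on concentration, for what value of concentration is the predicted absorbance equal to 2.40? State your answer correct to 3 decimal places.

b = r · sᵧ/sₓ = 0.9849 · 0.2363/3.5862 = 0.064897
a = ȳ − b·x̄ = 2.257778 − 0.064897·6.888889 = 1.810713
Set a + b·x = 2.40: x = (2.40 − 1.810713) / 0.064897 = 9.080409

9.080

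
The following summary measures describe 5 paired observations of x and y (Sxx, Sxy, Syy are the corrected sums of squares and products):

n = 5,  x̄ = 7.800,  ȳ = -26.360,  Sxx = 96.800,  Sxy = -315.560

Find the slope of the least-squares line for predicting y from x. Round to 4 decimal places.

b = Sxy/Sxx = -315.56/96.8 = -3.259917

-3.2599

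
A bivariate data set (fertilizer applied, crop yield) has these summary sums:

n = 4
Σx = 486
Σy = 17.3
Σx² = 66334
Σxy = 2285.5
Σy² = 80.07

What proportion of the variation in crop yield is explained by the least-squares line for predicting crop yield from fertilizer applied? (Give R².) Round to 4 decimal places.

0.8813

Sxx = Σx² − (Σx)²/n = 66334 − 59049 = 7285
Sxy = Σxy − (Σx)(Σy)/n = 2285.5 − 2101.95 = 183.55
Syy = Σy² − (Σy)²/n = 80.07 − 74.8225 = 5.2475
R² = Sxy²/(Sxx·Syy) = (183.55)²/(7285·5.2475) = 0.881306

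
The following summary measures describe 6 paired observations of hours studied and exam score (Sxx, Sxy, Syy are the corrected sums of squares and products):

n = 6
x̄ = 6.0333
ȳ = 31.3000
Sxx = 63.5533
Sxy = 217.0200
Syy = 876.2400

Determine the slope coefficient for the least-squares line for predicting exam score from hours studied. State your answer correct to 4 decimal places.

b = Sxy/Sxx = 217.02/63.5533 = 3.414772

3.4148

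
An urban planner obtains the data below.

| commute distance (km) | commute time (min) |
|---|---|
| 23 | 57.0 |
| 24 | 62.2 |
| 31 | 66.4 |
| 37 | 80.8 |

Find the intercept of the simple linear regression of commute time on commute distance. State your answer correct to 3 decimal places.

23.548

n = 4, Σx = 115, Σy = 266.4, Σxy = 7851.8, Σx² = 3435
Sxx = Σx² − (Σx)²/n = 3435 − 3306.25 = 128.75
Sxy = Σxy − (Σx)(Σy)/n = 7851.8 − 7659 = 192.8
b = Sxy/Sxx = 192.8/128.75 = 1.497476
a = ȳ − b·x̄ = 66.6 − 1.497476·28.75 = 23.547573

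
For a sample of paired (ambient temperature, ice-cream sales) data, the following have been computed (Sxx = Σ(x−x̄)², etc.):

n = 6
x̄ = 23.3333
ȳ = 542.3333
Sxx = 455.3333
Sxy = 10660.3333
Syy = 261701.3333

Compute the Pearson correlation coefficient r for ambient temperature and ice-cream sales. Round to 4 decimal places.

0.9766

r = Sxy/√(Sxx·Syy) = 10660.3333/√(119161331.705889) = 10660.3333/10916.104237 = 0.976569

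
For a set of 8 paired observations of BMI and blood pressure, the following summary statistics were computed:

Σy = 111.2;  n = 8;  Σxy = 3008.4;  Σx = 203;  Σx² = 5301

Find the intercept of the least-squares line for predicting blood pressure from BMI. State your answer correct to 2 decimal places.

Sxx = Σx² − (Σx)²/n = 5301 − 5151.125 = 149.875
Sxy = Σxy − (Σx)(Σy)/n = 3008.4 − 2821.7 = 186.7
b = Sxy/Sxx = 186.7/149.875 = 1.245705
a = ȳ − b·x̄ = 13.9 − 1.245705·25.375 = -17.709758

-17.71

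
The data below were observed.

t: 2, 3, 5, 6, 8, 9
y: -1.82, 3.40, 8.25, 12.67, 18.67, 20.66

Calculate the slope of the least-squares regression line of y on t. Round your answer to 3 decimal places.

3.175

n = 6, Σx = 33, Σy = 61.83, Σxy = 459.13, Σx² = 219
Sxx = Σx² − (Σx)²/n = 219 − 181.5 = 37.5
Sxy = Σxy − (Σx)(Σy)/n = 459.13 − 340.065 = 119.065
b = Sxy/Sxx = 119.065/37.5 = 3.175067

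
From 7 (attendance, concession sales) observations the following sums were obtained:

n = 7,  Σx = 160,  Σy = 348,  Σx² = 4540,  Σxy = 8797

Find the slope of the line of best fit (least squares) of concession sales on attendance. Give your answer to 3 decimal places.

0.955

Sxx = Σx² − (Σx)²/n = 4540 − 3657.142857 = 882.857143
Sxy = Σxy − (Σx)(Σy)/n = 8797 − 7954.285714 = 842.714286
b = Sxy/Sxx = 842.714286/882.857143 = 0.954531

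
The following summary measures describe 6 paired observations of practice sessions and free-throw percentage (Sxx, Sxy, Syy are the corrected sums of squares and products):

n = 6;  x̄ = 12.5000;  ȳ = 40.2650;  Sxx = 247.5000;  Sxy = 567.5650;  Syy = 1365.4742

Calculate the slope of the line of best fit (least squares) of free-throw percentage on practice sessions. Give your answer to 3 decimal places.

b = Sxy/Sxx = 567.565/247.5 = 2.293192

2.293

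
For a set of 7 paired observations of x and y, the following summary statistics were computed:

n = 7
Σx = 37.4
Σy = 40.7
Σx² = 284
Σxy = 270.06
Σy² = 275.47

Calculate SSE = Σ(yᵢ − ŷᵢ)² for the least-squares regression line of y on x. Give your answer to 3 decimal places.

Sxx = Σx² − (Σx)²/n = 284 − 199.822857 = 84.177143
Sxy = Σxy − (Σx)(Σy)/n = 270.06 − 217.454286 = 52.605714
Syy = Σy² − (Σy)²/n = 275.47 − 236.641429 = 38.828571
b = Sxy/Sxx = 52.605714/84.177143 = 0.624941
SSE = Syy − b·Sxy = 38.828571 − 0.624941·52.605714 = 5.953125

5.953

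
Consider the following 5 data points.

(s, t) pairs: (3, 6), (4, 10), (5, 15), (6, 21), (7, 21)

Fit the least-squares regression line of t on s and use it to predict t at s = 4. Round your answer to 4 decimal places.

n = 5, Σx = 25, Σy = 73, Σxy = 406, Σx² = 135
Sxx = Σx² − (Σx)²/n = 135 − 125 = 10
Sxy = Σxy − (Σx)(Σy)/n = 406 − 365 = 41
b = Sxy/Sxx = 41/10 = 4.1
a = ȳ − b·x̄ = 14.6 − 4.1·5 = -5.9
ŷ(4) = a + b·4 = -5.9 + 4.1·4 = 10.5

10.5000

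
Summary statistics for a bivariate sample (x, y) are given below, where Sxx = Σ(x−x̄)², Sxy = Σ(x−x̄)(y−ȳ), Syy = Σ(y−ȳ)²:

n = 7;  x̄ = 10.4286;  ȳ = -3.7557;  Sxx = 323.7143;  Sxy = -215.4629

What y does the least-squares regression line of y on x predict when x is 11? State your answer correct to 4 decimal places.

-4.1360

b = Sxy/Sxx = -215.4629/323.7143 = -0.665596
a = ȳ − b·x̄ = -3.7557 − (-0.665596)·10.4286 = 3.185533
ŷ(11) = a + b·11 = 3.185533 + (-0.665596)·11 = -4.136021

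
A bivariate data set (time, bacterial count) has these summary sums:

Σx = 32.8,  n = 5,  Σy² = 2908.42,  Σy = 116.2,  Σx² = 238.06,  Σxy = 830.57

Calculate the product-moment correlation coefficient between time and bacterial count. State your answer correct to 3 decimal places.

0.990

Sxx = Σx² − (Σx)²/n = 238.06 − 215.168 = 22.892
Sxy = Σxy − (Σx)(Σy)/n = 830.57 − 762.272 = 68.298
Syy = Σy² − (Σy)²/n = 2908.42 − 2700.488 = 207.932
r = Sxy/√(Sxx·Syy) = 68.298/√(4759.979344) = 68.298/68.992604 = 0.989932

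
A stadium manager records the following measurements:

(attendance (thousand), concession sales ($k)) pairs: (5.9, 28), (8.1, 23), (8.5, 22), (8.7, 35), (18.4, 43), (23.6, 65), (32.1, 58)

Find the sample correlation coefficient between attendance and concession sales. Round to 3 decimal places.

n = 7, Σx = 105.3, Σy = 274, Σxy = 5030, Σx² = 2174.29, Σy² = 12460
Sxx = Σx² − (Σx)²/n = 2174.29 − 1584.012857 = 590.277143
Sxy = Σxy − (Σx)(Σy)/n = 5030 − 4121.742857 = 908.257143
Syy = Σy² − (Σy)²/n = 12460 − 10725.142857 = 1734.857143
r = Sxy/√(Sxx·Syy) = 908.257143/√(1024046.517551) = 908.257143/1011.951836 = 0.897530

0.898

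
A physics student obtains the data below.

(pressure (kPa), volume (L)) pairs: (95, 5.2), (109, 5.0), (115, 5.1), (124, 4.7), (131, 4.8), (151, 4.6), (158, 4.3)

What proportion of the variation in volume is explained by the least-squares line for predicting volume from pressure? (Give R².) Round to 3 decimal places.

n = 7, Σx = 883, Σy = 33.7, Σxy = 4211.1, Σx² = 114433, Σy² = 162.83
Sxx = Σx² − (Σx)²/n = 114433 − 111384.142857 = 3048.857143
Sxy = Σxy − (Σx)(Σy)/n = 4211.1 − 4251.014286 = -39.914286
Syy = Σy² − (Σy)²/n = 162.83 − 162.241429 = 0.588571
R² = Sxy²/(Sxx·Syy) = (-39.914286)²/(3048.857143·0.588571) = 0.887811

0.888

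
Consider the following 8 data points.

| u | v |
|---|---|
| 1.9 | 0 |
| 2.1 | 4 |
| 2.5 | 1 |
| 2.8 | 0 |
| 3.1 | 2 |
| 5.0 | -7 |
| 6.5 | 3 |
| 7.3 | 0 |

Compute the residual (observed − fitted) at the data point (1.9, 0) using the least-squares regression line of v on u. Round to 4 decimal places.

n = 8, Σx = 31.2, Σy = 3, Σxy = 1.6, Σx² = 152.26
Sxx = Σx² − (Σx)²/n = 152.26 − 121.68 = 30.58
Sxy = Σxy − (Σx)(Σy)/n = 1.6 − 11.7 = -10.1
b = Sxy/Sxx = -10.1/30.58 = -0.330281
a = ȳ − b·x̄ = 0.375 − (-0.330281)·3.9 = 1.663097
ŷ(1.9) = 1.663097 + (-0.330281)·1.9 = 1.035562
residual = y − ŷ = 0 − 1.035562 = -1.035562

-1.0356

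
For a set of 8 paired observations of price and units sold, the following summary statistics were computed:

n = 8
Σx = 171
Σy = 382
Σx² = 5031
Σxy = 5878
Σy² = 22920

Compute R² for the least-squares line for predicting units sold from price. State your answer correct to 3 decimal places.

0.813

Sxx = Σx² − (Σx)²/n = 5031 − 3655.125 = 1375.875
Sxy = Σxy − (Σx)(Σy)/n = 5878 − 8165.25 = -2287.25
Syy = Σy² − (Σy)²/n = 22920 − 18240.5 = 4679.5
R² = Sxy²/(Sxx·Syy) = (-2287.25)²/(1375.875·4679.5) = 0.812548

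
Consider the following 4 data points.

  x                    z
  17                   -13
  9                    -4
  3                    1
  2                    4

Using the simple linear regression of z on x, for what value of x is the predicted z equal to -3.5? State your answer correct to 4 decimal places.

8.2165

n = 4, Σx = 31, Σy = -12, Σxy = -246, Σx² = 383
Sxx = Σx² − (Σx)²/n = 383 − 240.25 = 142.75
Sxy = Σxy − (Σx)(Σy)/n = -246 − (-93) = -153
b = Sxy/Sxx = -153/142.75 = -1.071804
a = ȳ − b·x̄ = -3 − (-1.071804)·7.75 = 5.306480
Set a + b·x = -3.5: x = (-3.5 − 5.306480) / (-1.071804) = 8.216503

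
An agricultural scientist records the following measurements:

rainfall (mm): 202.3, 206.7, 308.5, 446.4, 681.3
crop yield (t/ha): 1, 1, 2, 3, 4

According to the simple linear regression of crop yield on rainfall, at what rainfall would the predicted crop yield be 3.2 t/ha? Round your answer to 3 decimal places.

n = 5, Σx = 1845.2, Σy = 11, Σxy = 5090.4, Σx² = 842265.08
Sxx = Σx² − (Σx)²/n = 842265.08 − 680952.608 = 161312.472
Sxy = Σxy − (Σx)(Σy)/n = 5090.4 − 4059.44 = 1030.96
b = Sxy/Sxx = 1030.96/161312.472 = 0.006391
a = ȳ − b·x̄ = 2.2 − 0.006391·369.04 = -0.158562
Set a + b·x = 3.2: x = (3.2 − (-0.158562)) / 0.006391 = 525.508216

525.508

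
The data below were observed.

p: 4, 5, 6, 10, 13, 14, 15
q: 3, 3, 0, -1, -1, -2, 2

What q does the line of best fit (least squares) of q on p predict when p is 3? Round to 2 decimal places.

n = 7, Σx = 67, Σy = 4, Σxy = 6, Σx² = 767
Sxx = Σx² − (Σx)²/n = 767 − 641.285714 = 125.714286
Sxy = Σxy − (Σx)(Σy)/n = 6 − 38.285714 = -32.285714
b = Sxy/Sxx = -32.285714/125.714286 = -0.256818
a = ȳ − b·x̄ = 0.571429 − (-0.256818)·9.571429 = 3.029545
ŷ(3) = a + b·3 = 3.029545 + (-0.256818)·3 = 2.259091

2.26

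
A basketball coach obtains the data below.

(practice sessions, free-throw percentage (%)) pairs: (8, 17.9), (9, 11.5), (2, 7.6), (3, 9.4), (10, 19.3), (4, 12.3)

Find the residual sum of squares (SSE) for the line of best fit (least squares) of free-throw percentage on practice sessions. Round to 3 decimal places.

37.276

n = 6, Σx = 36, Σy = 78, Σxy = 532.3, Σx² = 274, Σy² = 1122.56
Sxx = Σx² − (Σx)²/n = 274 − 216 = 58
Sxy = Σxy − (Σx)(Σy)/n = 532.3 − 468 = 64.3
Syy = Σy² − (Σy)²/n = 1122.56 − 1014 = 108.56
b = Sxy/Sxx = 64.3/58 = 1.108621
SSE = Syy − b·Sxy = 108.56 − 1.108621·64.3 = 37.275690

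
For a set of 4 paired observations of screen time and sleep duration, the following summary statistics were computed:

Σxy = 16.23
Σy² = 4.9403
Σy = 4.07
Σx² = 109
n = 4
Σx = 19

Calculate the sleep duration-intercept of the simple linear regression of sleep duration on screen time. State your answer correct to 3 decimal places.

Sxx = Σx² − (Σx)²/n = 109 − 90.25 = 18.75
Sxy = Σxy − (Σx)(Σy)/n = 16.23 − 19.3325 = -3.1025
b = Sxy/Sxx = -3.1025/18.75 = -0.165467
a = ȳ − b·x̄ = 1.0175 − (-0.165467)·4.75 = 1.803467

1.803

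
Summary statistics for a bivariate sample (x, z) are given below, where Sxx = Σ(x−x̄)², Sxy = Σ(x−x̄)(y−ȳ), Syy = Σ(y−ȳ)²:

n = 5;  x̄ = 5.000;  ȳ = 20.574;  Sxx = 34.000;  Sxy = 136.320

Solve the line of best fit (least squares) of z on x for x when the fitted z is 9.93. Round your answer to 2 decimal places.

b = Sxy/Sxx = 136.32/34 = 4.009412
a = ȳ − b·x̄ = 20.574 − 4.009412·5 = 0.526941
Set a + b·x = 9.93: x = (9.93 − 0.526941) / 4.009412 = 2.345246

2.35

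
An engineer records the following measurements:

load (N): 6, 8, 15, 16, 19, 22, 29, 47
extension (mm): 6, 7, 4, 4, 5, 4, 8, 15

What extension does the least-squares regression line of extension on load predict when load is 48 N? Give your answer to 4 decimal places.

12.7240

n = 8, Σx = 162, Σy = 53, Σxy = 1336, Σx² = 4476
Sxx = Σx² − (Σx)²/n = 4476 − 3280.5 = 1195.5
Sxy = Σxy − (Σx)(Σy)/n = 1336 − 1073.25 = 262.75
b = Sxy/Sxx = 262.75/1195.5 = 0.219783
a = ȳ − b·x̄ = 6.625 − 0.219783·20.25 = 2.174404
ŷ(48) = a + b·48 = 2.174404 + 0.219783·48 = 12.723965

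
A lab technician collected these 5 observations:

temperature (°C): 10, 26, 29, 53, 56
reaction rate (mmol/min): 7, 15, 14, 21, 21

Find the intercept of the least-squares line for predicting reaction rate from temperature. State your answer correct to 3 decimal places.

n = 5, Σx = 174, Σy = 78, Σxy = 3155, Σx² = 7562
Sxx = Σx² − (Σx)²/n = 7562 − 6055.2 = 1506.8
Sxy = Σxy − (Σx)(Σy)/n = 3155 − 2714.4 = 440.6
b = Sxy/Sxx = 440.6/1506.8 = 0.292408
a = ȳ − b·x̄ = 15.6 − 0.292408·34.8 = 5.424210

5.424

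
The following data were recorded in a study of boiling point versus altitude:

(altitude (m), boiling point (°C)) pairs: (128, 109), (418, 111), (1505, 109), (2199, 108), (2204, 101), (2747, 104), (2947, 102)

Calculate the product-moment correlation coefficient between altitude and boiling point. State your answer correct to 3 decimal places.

-0.789

n = 7, Σx = 12148, Σy = 744, Σxy = 1270773, Σx² = 28380168, Σy² = 79168
Sxx = Σx² − (Σx)²/n = 28380168 − 21081986.285714 = 7298181.714286
Sxy = Σxy − (Σx)(Σy)/n = 1270773 − 1291158.857143 = -20385.857143
Syy = Σy² − (Σy)²/n = 79168 − 79076.571429 = 91.428571
r = Sxy/√(Sxx·Syy) = -20385.857143/√(667262328.163265) = -20385.857143/25831.421335 = -0.789188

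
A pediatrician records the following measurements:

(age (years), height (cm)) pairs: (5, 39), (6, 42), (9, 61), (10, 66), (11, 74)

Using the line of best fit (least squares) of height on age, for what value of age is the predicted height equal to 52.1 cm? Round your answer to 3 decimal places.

7.469

n = 5, Σx = 41, Σy = 282, Σxy = 2470, Σx² = 363
Sxx = Σx² − (Σx)²/n = 363 − 336.2 = 26.8
Sxy = Σxy − (Σx)(Σy)/n = 2470 − 2312.4 = 157.6
b = Sxy/Sxx = 157.6/26.8 = 5.880597
a = ȳ − b·x̄ = 56.4 − 5.880597·8.2 = 8.179104
Set a + b·x = 52.1: x = (52.1 − 8.179104) / 5.880597 = 7.468782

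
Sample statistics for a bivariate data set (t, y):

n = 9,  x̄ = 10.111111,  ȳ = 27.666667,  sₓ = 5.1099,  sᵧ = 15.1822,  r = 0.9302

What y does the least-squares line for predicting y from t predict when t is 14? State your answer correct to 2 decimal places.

b = r · sᵧ/sₓ = 0.9302 · 15.1822/5.1099 = 2.763749
a = ȳ − b·x̄ = 27.666667 − 2.763749·10.111111 = -0.277909
ŷ(14) = a + b·14 = -0.277909 + 2.763749·14 = 38.414581

38.41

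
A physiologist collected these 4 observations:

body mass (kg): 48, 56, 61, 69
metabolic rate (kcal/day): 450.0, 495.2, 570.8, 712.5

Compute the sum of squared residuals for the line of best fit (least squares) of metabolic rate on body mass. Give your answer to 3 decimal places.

n = 4, Σx = 234, Σy = 2228.5, Σxy = 133312.5, Σx² = 13922, Σy² = 1281191.93
Sxx = Σx² − (Σx)²/n = 13922 − 13689 = 233
Sxy = Σxy − (Σx)(Σy)/n = 133312.5 − 130367.25 = 2945.25
Syy = Σy² − (Σy)²/n = 1281191.93 − 1241553.0625 = 39638.8675
b = Sxy/Sxx = 2945.25/233 = 12.640558
SSE = Syy − b·Sxy = 39638.8675 − 12.640558·2945.25 = 2409.264227

2409.264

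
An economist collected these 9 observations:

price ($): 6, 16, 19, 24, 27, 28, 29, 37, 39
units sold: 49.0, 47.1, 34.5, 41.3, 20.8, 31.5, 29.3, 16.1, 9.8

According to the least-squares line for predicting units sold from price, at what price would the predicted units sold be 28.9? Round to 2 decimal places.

26.78

n = 9, Σx = 225, Σy = 279.4, Σxy = 5965.5, Σx² = 6473
Sxx = Σx² − (Σx)²/n = 6473 − 5625 = 848
Sxy = Σxy − (Σx)(Σy)/n = 5965.5 − 6985 = -1019.5
b = Sxy/Sxx = -1019.5/848 = -1.202241
a = ȳ − b·x̄ = 31.044444 − (-1.202241)·25 = 61.100459
Set a + b·x = 28.9: x = (28.9 − 61.100459) / (-1.202241) = 26.783707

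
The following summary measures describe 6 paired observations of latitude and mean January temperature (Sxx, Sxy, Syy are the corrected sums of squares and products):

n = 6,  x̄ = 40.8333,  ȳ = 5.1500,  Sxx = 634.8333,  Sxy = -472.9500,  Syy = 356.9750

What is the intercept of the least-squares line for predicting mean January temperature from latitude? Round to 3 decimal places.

35.571

b = Sxy/Sxx = -472.95/634.8333 = -0.744999
a = ȳ − b·x̄ = 5.15 − (-0.744999)·40.8333 = 35.570756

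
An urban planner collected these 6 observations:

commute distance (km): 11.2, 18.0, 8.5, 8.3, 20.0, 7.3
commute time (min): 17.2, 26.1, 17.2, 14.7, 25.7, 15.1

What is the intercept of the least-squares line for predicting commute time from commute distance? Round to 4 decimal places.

n = 6, Σx = 73.3, Σy = 116, Σxy = 1554.88, Σx² = 1043.87
Sxx = Σx² − (Σx)²/n = 1043.87 − 895.481667 = 148.388333
Sxy = Σxy − (Σx)(Σy)/n = 1554.88 − 1417.133333 = 137.746667
b = Sxy/Sxx = 137.746667/148.388333 = 0.928285
a = ȳ − b·x̄ = 19.333333 − 0.928285·12.216667 = 7.992785

7.9928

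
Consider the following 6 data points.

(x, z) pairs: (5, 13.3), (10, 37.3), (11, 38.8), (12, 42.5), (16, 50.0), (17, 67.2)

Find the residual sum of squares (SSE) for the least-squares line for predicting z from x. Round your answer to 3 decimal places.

102.379

n = 6, Σx = 71, Σy = 249.1, Σxy = 3318.7, Σx² = 935, Σy² = 11895.71
Sxx = Σx² − (Σx)²/n = 935 − 840.166667 = 94.833333
Sxy = Σxy − (Σx)(Σy)/n = 3318.7 − 2947.683333 = 371.016667
Syy = Σy² − (Σy)²/n = 11895.71 − 10341.801667 = 1553.908333
b = Sxy/Sxx = 371.016667/94.833333 = 3.912302
SSE = Syy − b·Sxy = 1553.908333 − 3.912302·371.016667 = 102.378981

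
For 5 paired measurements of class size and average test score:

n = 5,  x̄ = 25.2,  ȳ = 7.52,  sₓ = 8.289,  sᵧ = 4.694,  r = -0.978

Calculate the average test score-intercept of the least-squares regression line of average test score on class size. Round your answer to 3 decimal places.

21.477

b = r · sᵧ/sₓ = -0.978 · 4.694/8.289 = -0.553834
a = ȳ − b·x̄ = 7.52 − (-0.553834)·25.2 = 21.476623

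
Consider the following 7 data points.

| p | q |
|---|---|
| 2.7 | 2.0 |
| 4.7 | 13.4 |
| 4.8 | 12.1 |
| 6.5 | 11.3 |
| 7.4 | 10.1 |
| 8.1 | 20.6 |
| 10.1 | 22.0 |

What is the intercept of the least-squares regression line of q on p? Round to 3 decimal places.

-1.527

n = 7, Σx = 44.3, Σy = 91.5, Σxy = 663.71, Σx² = 317.05
Sxx = Σx² − (Σx)²/n = 317.05 − 280.355714 = 36.694286
Sxy = Σxy − (Σx)(Σy)/n = 663.71 − 579.064286 = 84.645714
b = Sxy/Sxx = 84.645714/36.694286 = 2.306782
a = ȳ − b·x̄ = 13.071429 − 2.306782·6.328571 = -1.527205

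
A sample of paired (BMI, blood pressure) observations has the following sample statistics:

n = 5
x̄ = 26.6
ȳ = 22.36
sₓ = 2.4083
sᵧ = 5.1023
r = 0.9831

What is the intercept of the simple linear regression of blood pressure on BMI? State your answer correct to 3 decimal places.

b = r · sᵧ/sₓ = 0.9831 · 5.1023/2.4083 = 2.082827
a = ȳ − b·x̄ = 22.36 − 2.082827·26.6 = -33.043186

-33.043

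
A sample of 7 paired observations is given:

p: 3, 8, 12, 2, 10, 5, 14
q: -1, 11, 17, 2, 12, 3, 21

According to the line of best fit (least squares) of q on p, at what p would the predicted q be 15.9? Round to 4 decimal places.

n = 7, Σx = 54, Σy = 65, Σxy = 722, Σx² = 542
Sxx = Σx² − (Σx)²/n = 542 − 416.571429 = 125.428571
Sxy = Σxy − (Σx)(Σy)/n = 722 − 501.428571 = 220.571429
b = Sxy/Sxx = 220.571429/125.428571 = 1.758542
a = ȳ − b·x̄ = 9.285714 − 1.758542·7.714286 = -4.280182
Set a + b·x = 15.9: x = (15.9 − (-4.280182)) / 1.758542 = 11.475518

11.4755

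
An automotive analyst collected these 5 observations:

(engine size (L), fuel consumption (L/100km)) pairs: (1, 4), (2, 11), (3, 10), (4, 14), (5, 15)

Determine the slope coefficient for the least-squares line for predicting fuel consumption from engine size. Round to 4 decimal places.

2.5000

n = 5, Σx = 15, Σy = 54, Σxy = 187, Σx² = 55
Sxx = Σx² − (Σx)²/n = 55 − 45 = 10
Sxy = Σxy − (Σx)(Σy)/n = 187 − 162 = 25
b = Sxy/Sxx = 25/10 = 2.5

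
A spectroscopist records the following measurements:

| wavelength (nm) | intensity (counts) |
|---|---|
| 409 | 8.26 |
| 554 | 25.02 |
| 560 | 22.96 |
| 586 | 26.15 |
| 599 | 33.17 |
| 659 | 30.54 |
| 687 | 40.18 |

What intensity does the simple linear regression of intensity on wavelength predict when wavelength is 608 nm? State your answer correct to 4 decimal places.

n = 7, Σx = 4054, Σy = 186.28, Σxy = 113019.27, Σx² = 2396244
Sxx = Σx² − (Σx)²/n = 2396244 − 2347845.142857 = 48398.857143
Sxy = Σxy − (Σx)(Σy)/n = 113019.27 − 107882.731429 = 5136.538571
b = Sxy/Sxx = 5136.538571/48398.857143 = 0.106129
a = ȳ − b·x̄ = 26.611429 − 0.106129·579.142857 = -34.852618
ŷ(608) = a + b·608 = -34.852618 + 0.106129·608 = 29.674018

29.6740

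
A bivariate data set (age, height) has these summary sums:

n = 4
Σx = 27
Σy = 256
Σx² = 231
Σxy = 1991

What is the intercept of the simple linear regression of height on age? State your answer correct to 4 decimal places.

27.5846

Sxx = Σx² − (Σx)²/n = 231 − 182.25 = 48.75
Sxy = Σxy − (Σx)(Σy)/n = 1991 − 1728 = 263
b = Sxy/Sxx = 263/48.75 = 5.394872
a = ȳ − b·x̄ = 64 − 5.394872·6.75 = 27.584615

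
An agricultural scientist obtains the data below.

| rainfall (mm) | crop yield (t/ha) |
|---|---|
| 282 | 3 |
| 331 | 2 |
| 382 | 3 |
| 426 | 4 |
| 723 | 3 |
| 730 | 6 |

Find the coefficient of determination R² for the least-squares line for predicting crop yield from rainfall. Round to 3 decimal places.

n = 6, Σx = 2874, Σy = 21, Σxy = 10907, Σx² = 1572114, Σy² = 83
Sxx = Σx² − (Σx)²/n = 1572114 − 1376646 = 195468
Sxy = Σxy − (Σx)(Σy)/n = 10907 − 10059 = 848
Syy = Σy² − (Σy)²/n = 83 − 73.5 = 9.5
R² = Sxy²/(Sxx·Syy) = (848)²/(195468·9.5) = 0.387251

0.387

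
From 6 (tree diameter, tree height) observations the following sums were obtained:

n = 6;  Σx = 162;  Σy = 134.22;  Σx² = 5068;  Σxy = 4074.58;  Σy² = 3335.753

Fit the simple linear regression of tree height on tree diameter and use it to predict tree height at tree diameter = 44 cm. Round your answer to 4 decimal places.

33.4087

Sxx = Σx² − (Σx)²/n = 5068 − 4374 = 694
Sxy = Σxy − (Σx)(Σy)/n = 4074.58 − 3623.94 = 450.64
b = Sxy/Sxx = 450.64/694 = 0.649337
a = ȳ − b·x̄ = 22.37 − 0.649337·27 = 4.837896
ŷ(44) = a + b·44 = 4.837896 + 0.649337·44 = 33.408732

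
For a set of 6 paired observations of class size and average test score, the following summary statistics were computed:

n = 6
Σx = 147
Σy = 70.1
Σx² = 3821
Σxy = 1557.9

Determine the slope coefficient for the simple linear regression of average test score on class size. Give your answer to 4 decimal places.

Sxx = Σx² − (Σx)²/n = 3821 − 3601.5 = 219.5
Sxy = Σxy − (Σx)(Σy)/n = 1557.9 − 1717.45 = -159.55
b = Sxy/Sxx = -159.55/219.5 = -0.726879

-0.7269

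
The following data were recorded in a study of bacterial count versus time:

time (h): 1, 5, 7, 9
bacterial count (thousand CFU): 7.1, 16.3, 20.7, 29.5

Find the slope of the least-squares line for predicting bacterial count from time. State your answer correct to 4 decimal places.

2.6914

n = 4, Σx = 22, Σy = 73.6, Σxy = 499, Σx² = 156
Sxx = Σx² − (Σx)²/n = 156 − 121 = 35
Sxy = Σxy − (Σx)(Σy)/n = 499 − 404.8 = 94.2
b = Sxy/Sxx = 94.2/35 = 2.691429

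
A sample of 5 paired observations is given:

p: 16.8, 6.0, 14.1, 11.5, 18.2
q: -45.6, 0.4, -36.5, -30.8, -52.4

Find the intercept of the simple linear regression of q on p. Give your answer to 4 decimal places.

22.5854

n = 5, Σx = 66.6, Σy = -164.9, Σxy = -2586.21, Σx² = 980.54
Sxx = Σx² − (Σx)²/n = 980.54 − 887.112 = 93.428
Sxy = Σxy − (Σx)(Σy)/n = -2586.21 − (-2196.468) = -389.742
b = Sxy/Sxx = -389.742/93.428 = -4.171576
a = ȳ − b·x̄ = -32.98 − (-4.171576)·13.32 = 22.585392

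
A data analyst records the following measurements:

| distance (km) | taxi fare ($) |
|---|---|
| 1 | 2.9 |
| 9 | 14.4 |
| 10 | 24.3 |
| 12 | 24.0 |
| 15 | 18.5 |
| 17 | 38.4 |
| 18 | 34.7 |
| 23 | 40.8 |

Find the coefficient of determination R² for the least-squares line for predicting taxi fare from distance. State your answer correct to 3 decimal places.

0.847

n = 8, Σx = 105, Σy = 198, Σxy = 3156.8, Σx² = 1693, Σy² = 6067.8
Sxx = Σx² − (Σx)²/n = 1693 − 1378.125 = 314.875
Sxy = Σxy − (Σx)(Σy)/n = 3156.8 − 2598.75 = 558.05
Syy = Σy² − (Σy)²/n = 6067.8 − 4900.5 = 1167.3
R² = Sxy²/(Sxx·Syy) = (558.05)²/(314.875·1167.3) = 0.847277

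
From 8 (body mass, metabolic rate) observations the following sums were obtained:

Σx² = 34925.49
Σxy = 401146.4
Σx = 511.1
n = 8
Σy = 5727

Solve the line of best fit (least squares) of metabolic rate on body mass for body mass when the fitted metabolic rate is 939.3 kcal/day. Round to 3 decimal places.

Sxx = Σx² − (Σx)²/n = 34925.49 − 32652.90125 = 2272.58875
Sxy = Σxy − (Σx)(Σy)/n = 401146.4 − 365883.7125 = 35262.6875
b = Sxy/Sxx = 35262.6875/2272.58875 = 15.516528
a = ȳ − b·x̄ = 715.875 − 15.516528·63.8875 = -275.437197
Set a + b·x = 939.3: x = (939.3 − (-275.437197)) / 15.516528 = 78.286662

78.287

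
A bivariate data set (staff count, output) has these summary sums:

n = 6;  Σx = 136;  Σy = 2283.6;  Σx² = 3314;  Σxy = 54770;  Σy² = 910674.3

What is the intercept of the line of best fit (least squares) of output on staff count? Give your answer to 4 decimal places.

85.8288

Sxx = Σx² − (Σx)²/n = 3314 − 3082.666667 = 231.333333
Sxy = Σxy − (Σx)(Σy)/n = 54770 − 51761.6 = 3008.4
b = Sxy/Sxx = 3008.4/231.333333 = 13.004611
a = ȳ − b·x̄ = 380.6 − 13.004611·22.666667 = 85.828818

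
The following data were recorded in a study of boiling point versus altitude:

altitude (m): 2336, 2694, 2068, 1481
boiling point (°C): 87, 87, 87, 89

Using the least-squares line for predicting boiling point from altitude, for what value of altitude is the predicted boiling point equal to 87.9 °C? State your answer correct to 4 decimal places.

n = 4, Σx = 8579, Σy = 350, Σxy = 749335, Σx² = 19184517
Sxx = Σx² − (Σx)²/n = 19184517 − 18399810.25 = 784706.75
Sxy = Σxy − (Σx)(Σy)/n = 749335 − 750662.5 = -1327.5
b = Sxy/Sxx = -1327.5/784706.75 = -0.001692
a = ȳ − b·x̄ = 87.5 − (-0.001692)·2144.75 = 91.128305
Set a + b·x = 87.9: x = (87.9 − 91.128305) / (-0.001692) = 1908.303522

1908.3035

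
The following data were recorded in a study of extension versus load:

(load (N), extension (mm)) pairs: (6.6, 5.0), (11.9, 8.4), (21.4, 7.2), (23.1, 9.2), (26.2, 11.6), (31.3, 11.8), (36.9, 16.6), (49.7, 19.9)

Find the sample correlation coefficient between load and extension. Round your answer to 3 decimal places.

0.953

n = 8, Σx = 207.1, Σy = 89.7, Σxy = 2774.39, Σx² = 6674.57, Σy² = 1177.41
Sxx = Σx² − (Σx)²/n = 6674.57 − 5361.30125 = 1313.26875
Sxy = Σxy − (Σx)(Σy)/n = 2774.39 − 2322.10875 = 452.28125
Syy = Σy² − (Σy)²/n = 1177.41 − 1005.76125 = 171.64875
r = Sxy/√(Sxx·Syy) = 452.28125/√(225420.939352) = 452.28125/474.785151 = 0.952602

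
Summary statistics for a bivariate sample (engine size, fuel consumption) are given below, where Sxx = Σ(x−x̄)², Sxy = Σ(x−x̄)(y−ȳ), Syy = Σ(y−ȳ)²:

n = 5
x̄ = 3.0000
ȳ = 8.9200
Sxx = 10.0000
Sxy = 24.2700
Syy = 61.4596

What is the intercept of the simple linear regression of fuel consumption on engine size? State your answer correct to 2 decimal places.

1.64

b = Sxy/Sxx = 24.27/10 = 2.427
a = ȳ − b·x̄ = 8.92 − 2.427·3 = 1.639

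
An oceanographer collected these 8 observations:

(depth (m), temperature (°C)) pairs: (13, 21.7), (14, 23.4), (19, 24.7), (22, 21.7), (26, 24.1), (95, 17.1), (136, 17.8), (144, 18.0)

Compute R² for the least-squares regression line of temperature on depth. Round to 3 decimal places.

0.767

n = 8, Σx = 469, Σy = 168.5, Σxy = 8820.3, Σx² = 50143, Σy² = 3613.49
Sxx = Σx² − (Σx)²/n = 50143 − 27495.125 = 22647.875
Sxy = Σxy − (Σx)(Σy)/n = 8820.3 − 9878.3125 = -1058.0125
Syy = Σy² − (Σy)²/n = 3613.49 − 3549.03125 = 64.45875
R² = Sxy²/(Sxx·Syy) = (-1058.0125)²/(22647.875·64.45875) = 0.766783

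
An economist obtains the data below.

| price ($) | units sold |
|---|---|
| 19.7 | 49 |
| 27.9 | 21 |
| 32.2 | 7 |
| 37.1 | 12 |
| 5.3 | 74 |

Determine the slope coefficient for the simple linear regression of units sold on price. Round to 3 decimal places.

-2.205

n = 5, Σx = 122.2, Σy = 163, Σxy = 2614, Σx² = 3607.84
Sxx = Σx² − (Σx)²/n = 3607.84 − 2986.568 = 621.272
Sxy = Σxy − (Σx)(Σy)/n = 2614 − 3983.72 = -1369.72
b = Sxy/Sxx = -1369.72/621.272 = -2.204703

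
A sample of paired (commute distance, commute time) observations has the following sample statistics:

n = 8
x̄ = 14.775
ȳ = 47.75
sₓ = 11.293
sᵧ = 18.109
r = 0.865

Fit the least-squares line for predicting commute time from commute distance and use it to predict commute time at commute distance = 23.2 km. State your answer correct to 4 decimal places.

59.4361

b = r · sᵧ/sₓ = 0.865 · 18.109/11.293 = 1.387079
a = ȳ − b·x̄ = 47.75 − 1.387079·14.775 = 27.255905
ŷ(23.2) = a + b·23.2 = 27.255905 + 1.387079·23.2 = 59.436142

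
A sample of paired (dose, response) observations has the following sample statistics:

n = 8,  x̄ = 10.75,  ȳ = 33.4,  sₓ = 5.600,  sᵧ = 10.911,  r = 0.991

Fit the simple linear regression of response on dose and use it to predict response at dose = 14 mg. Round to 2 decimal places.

39.68

b = r · sᵧ/sₓ = 0.991 · 10.911/5.6 = 1.930857
a = ȳ − b·x̄ = 33.4 − 1.930857·10.75 = 12.643284
ŷ(14) = a + b·14 = 12.643284 + 1.930857·14 = 39.675286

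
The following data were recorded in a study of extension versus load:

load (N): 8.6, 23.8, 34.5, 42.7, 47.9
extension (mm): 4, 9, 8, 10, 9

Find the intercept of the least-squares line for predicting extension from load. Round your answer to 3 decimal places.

n = 5, Σx = 157.5, Σy = 40, Σxy = 1382.7, Σx² = 5948.35
Sxx = Σx² − (Σx)²/n = 5948.35 − 4961.25 = 987.1
Sxy = Σxy − (Σx)(Σy)/n = 1382.7 − 1260 = 122.7
b = Sxy/Sxx = 122.7/987.1 = 0.124304
a = ȳ − b·x̄ = 8 − 0.124304·31.5 = 4.084439

4.084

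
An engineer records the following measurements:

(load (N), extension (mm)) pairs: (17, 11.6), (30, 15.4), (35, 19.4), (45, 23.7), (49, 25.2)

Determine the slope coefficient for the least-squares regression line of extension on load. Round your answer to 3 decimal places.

0.442

n = 5, Σx = 176, Σy = 95.3, Σxy = 3639.5, Σx² = 6840
Sxx = Σx² − (Σx)²/n = 6840 − 6195.2 = 644.8
Sxy = Σxy − (Σx)(Σy)/n = 3639.5 − 3354.56 = 284.94
b = Sxy/Sxx = 284.94/644.8 = 0.441904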